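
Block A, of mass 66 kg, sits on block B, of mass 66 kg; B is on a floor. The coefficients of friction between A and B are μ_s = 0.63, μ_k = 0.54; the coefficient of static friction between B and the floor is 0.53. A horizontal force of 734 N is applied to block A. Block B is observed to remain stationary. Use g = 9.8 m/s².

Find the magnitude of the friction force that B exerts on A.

Normal force at the A–B interface: N₁ = m_A g = 646.8 N.
So the A–B interface can sustain at most μ_s N₁ = 407.5 N of static friction.
P = 734 N exceeds that limit, so A slips over B and the interface friction becomes kinetic: f₁ = μ_k N₁ = 0.54×646.8 = 349 N.
B experiences an equal 349 N forward from A (third law). B is in equilibrium, so the floor supplies f₂ = 349 N of static friction (limit μ_s(m_A+m_B)g = 685.6 N, not exceeded).

f ≈ 349 N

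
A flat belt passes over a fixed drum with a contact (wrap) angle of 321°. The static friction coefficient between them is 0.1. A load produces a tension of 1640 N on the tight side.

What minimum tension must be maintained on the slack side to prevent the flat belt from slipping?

Capstan equation at impending slip: T_tight/T_slack = e^{μβ}.
β = 321° = 5.603 rad; e^{μβ} = e^{0.1×5.603} = 1.751.
T_slack = T_tight / e^{μβ} = 1640 / 1.751 = 937 N.

T_min ≈ 937 N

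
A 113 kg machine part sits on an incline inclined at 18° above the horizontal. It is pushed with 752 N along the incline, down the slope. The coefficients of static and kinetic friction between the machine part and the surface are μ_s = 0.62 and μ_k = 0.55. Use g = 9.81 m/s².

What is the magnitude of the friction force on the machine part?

f ≈ 580 N (up the incline)

The normal reaction is N = m g cos θ = 1054 N.
The friction needed for equilibrium is m g sin θ + P = 342.6 + 752 = 1095 N, measured positive up-slope.
Static friction can supply at most μ_s N = 653.7 N.
|1095| exceeds 653.7 N, so the machine part slips down-slope; friction is kinetic, f = μ_k N = 0.55×1054 = 580 N.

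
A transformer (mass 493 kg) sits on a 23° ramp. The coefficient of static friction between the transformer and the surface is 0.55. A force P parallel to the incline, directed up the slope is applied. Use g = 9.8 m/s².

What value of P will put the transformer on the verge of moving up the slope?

P ≈ 4330 N

At impending motion up the slope, friction acts down-slope at its limit: f = μ_s N.
P is parallel to the surface, so N = m g cos θ = 4450 N.
Along the incline: P = m g sin θ + μ_s N = 1890 + 0.55×4450 = 4330 N.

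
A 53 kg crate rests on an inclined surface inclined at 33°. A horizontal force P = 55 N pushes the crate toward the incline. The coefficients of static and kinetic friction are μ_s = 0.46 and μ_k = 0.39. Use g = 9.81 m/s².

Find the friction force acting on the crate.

Normal direction: N = m g cos θ + P sin θ = 466 N.
Parallel to the incline: P cos θ − m g sin θ = 46.13 − 283.2 = -237 N; the friction needed to balance this is 237 N acting up the slope.
The limit of static friction is μ_s N = 214.4 N.
The required 237 N exceeds the static limit, so the crate slides down-slope and f = μ_k N = 0.39×466 = 182 N.

f ≈ 182 N (up the incline)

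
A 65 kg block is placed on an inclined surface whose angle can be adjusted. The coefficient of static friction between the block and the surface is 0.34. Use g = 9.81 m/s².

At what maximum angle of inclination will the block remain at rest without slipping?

At the slip threshold, m g sin θ = μ_s · m g cos θ, so tan θ = μ_s.
θ_max = arctan(0.34) = 18.8°.

θ_max ≈ 18.8°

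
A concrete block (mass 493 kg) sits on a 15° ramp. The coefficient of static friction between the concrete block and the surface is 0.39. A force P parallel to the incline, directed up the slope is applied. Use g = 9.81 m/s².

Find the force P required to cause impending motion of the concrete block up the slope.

P ≈ 3070 N

At impending motion up the slope, friction acts down-slope at its limit: f = μ_s N.
P is parallel to the surface, so N = m g cos θ = 4670 N.
Along the incline: P = m g sin θ + μ_s N = 1250 + 0.39×4670 = 3070 N.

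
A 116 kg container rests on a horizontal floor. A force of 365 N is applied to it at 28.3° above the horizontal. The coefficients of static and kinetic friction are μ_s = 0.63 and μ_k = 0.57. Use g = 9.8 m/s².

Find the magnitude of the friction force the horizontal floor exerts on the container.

f ≈ 321 N

N = m g − P sin α = 1137 − 365×sin 28.3° = 963.8 N.
For equilibrium, f = P cos α = 365×cos 28.3° = 321.4 N.
μ_s N = 0.63 × 963.8 = 607.2 N.
Since 321.4 N does not exceed the limit, the container stays at rest and f = 321 N.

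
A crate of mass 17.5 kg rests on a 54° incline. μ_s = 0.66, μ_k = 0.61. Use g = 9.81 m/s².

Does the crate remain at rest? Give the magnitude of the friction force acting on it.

f ≈ 61.6 N

N = m g cos θ = 101 N.
Down-slope weight component: m g sin θ = 139 N.
μ_s N = 66.6 N.
139 > 66.6 N, so it slides; kinetic friction f = μ_k N = 0.61×101 = 61.6 N.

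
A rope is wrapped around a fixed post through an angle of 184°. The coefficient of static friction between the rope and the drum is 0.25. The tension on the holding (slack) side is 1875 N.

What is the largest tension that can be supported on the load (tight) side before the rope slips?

T_max ≈ 4180 N

At impending slip the capstan equation gives T₂/T₁ = e^{μβ} with β in radians.
β = 184° × π/180 = 3.211 rad.
e^{μβ} = e^{0.25×3.211} = 2.232.
T₂ = T₁ · e^{μβ} = 1875 × 2.232 = 4180 N.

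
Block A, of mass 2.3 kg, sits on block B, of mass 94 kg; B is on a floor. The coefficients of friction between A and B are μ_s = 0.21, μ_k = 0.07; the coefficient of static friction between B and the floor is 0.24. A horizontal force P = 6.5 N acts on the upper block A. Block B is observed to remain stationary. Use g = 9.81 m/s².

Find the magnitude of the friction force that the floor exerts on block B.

Normal force at the A–B interface: N₁ = m_A g = 22.56 N.
So the A–B interface can sustain at most μ_s N₁ = 4.738 N of static friction.
Since P = 6.5 N > 4.738 N, A slides on B; the A–B friction is kinetic: f₁ = μ_k N₁ = 0.07×22.56 = 1.58 N.
By Newton's third law B feels 1.58 N forward from A. With B stationary, the floor's static friction on B balances it: f₂ = 1.58 N (well within μ_s(m_A+m_B)g = 226.7 N).

f ≈ 1.58 N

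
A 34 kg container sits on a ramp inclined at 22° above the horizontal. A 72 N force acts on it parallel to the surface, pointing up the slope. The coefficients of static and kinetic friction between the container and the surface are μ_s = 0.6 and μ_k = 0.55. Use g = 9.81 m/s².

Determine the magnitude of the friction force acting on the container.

f ≈ 52.9 N (up the incline)

The normal reaction is N = m g cos θ = 309.3 N.
Parallel to the incline, ΣF = 0 gives f = m g sin θ − P = 124.9 − 72 = 52.95 N (up-slope positive).
Maximum static friction available: μ_s N = 0.6 × 309.3 = 185.6 N.
Since |52.95| ≤ 185.6 N, static friction is sufficient; f equals the required value, not μ_s N.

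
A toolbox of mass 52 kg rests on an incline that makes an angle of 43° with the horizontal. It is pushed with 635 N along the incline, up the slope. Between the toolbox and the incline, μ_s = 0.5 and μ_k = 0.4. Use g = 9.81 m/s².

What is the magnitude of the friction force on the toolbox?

Normal force: N = m g cos θ = 52 × 9.81 × cos 43° = 373.1 N.
For equilibrium along the incline the friction force must supply f = m g sin θ − P = 347.9 − 635 = -287.1 N (positive meaning up-slope).
Maximum static friction available: μ_s N = 0.5 × 373.1 = 186.5 N.
|-287.1| exceeds 186.5 N, so the toolbox slips up-slope; friction is kinetic, f = μ_k N = 0.4×373.1 = 149 N.

f ≈ 149 N (down the incline)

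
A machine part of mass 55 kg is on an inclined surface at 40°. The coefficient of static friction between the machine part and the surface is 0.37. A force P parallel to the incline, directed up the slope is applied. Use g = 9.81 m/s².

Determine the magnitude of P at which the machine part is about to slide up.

P ≈ 500 N

At impending motion up the slope, friction acts down-slope at its limit: f = μ_s N.
P is parallel to the surface, so N = m g cos θ = 413 N.
Along the incline: P = m g sin θ + μ_s N = 347 + 0.37×413 = 500 N.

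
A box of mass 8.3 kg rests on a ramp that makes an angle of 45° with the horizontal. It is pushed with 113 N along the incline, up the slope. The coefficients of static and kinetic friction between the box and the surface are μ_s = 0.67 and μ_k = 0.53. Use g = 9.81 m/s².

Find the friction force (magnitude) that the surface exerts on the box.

f ≈ 30.5 N (down the incline)

Perpendicular to the surface, N = m g cos θ = 8.3·9.81·cos 45° = 57.57 N.
Parallel to the incline, ΣF = 0 gives f = m g sin θ − P = 57.57 − 113 = -55.43 N (up-slope positive).
Static friction can supply at most μ_s N = 38.58 N.
|-55.43| exceeds 38.58 N, so the box slips up-slope; friction is kinetic, f = μ_k N = 0.53×57.57 = 30.5 N.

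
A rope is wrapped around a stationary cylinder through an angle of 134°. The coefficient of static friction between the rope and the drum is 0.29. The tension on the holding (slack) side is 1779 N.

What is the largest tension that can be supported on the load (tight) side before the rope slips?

T_max ≈ 3510 N

At impending slip the capstan equation gives T₂/T₁ = e^{μβ} with β in radians.
β = 134° × π/180 = 2.339 rad.
e^{μβ} = e^{0.29×2.339} = 1.97.
T₂ = T₁ · e^{μβ} = 1779 × 1.97 = 3510 N.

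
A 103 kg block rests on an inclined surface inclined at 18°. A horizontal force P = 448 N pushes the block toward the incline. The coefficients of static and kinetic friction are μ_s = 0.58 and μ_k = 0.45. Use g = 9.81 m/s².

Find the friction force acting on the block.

f ≈ 114 N (down the incline)

Normal direction: N = m g cos θ + P sin θ = 1099 N.
Along the incline, the net driving force (taking up-slope positive) is P cos θ − m g sin θ = 426.1 − 312.2 = 113.8 N, so equilibrium requires friction f = -113.8 N (down-slope).
Maximum static friction: μ_s N = 0.58 × 1099 = 637.7 N.
Since 113.8 N is within the 637.7 N limit, the block stays put and friction is exactly 114 N.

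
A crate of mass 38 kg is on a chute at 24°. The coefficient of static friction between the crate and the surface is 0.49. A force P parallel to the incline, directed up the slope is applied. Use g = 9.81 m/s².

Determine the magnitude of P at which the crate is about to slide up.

P ≈ 318 N

At impending motion up the slope, friction acts down-slope at its limit: f = μ_s N.
P is parallel to the surface, so N = m g cos θ = 341 N.
Along the incline: P = m g sin θ + μ_s N = 152 + 0.49×341 = 318 N.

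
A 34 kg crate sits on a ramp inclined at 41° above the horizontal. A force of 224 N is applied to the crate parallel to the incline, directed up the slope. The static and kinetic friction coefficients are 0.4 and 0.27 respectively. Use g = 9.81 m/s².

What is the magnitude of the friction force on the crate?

Perpendicular to the surface, N = m g cos θ = 34·9.81·cos 41° = 251.7 N.
Parallel to the incline, ΣF = 0 gives f = m g sin θ − P = 218.8 − 224 = -5.178 N (up-slope positive).
Maximum static friction available: μ_s N = 0.4 × 251.7 = 100.7 N.
Since |-5.178| ≤ 100.7 N, the crate remains in static equilibrium and friction takes exactly the required value.

f ≈ 5.18 N (down the incline)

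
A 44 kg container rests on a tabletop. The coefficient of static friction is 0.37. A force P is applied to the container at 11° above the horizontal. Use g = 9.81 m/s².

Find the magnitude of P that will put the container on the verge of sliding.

N = m g − P sin α (the pull lifts the container).
At impending slip, P cos α = μ_s N = μ_s (m g − P sin α).
Solving: P (cos α + μ_s sin α) = μ_s m g → P = 0.37×432/(cos 11° + 0.37 sin 11°) = 160/1.052 = 152 N.

P ≈ 152 N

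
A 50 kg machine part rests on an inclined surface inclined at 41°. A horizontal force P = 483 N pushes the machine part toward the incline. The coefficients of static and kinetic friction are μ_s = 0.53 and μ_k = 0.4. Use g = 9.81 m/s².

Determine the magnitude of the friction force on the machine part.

Resolve perpendicular to the incline: N = m g cos θ + P sin θ = 50×9.81×cos 41° + 483×sin 41° = 687.1 N.
Parallel to the incline: P cos θ − m g sin θ = 364.5 − 321.8 = 42.73 N; the friction needed to balance this is 42.73 N acting down the slope.
Maximum static friction: μ_s N = 0.53 × 687.1 = 364.1 N.
Since 42.73 N is within the 364.1 N limit, the machine part stays put and friction is exactly 42.7 N.

f ≈ 42.7 N (down the incline)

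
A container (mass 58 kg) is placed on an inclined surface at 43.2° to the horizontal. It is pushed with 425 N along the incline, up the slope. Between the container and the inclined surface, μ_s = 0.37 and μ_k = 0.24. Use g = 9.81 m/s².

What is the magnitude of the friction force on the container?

Perpendicular to the surface, N = m g cos θ = 58·9.81·cos 43.2° = 414.8 N.
For equilibrium along the incline the friction force must supply f = m g sin θ − P = 389.5 − 425 = -35.51 N (positive meaning up-slope).
The static-friction ceiling is μ_s N = 0.37 × 414.8 = 153.5 N.
Since |-35.51| ≤ 153.5 N, static friction is sufficient; f equals the required value, not μ_s N.

f ≈ 35.5 N (down the incline)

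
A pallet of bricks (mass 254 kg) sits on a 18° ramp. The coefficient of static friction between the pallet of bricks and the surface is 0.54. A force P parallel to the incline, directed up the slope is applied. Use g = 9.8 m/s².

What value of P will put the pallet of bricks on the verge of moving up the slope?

At impending motion up the slope, friction acts down-slope at its limit: f = μ_s N.
P is parallel to the surface, so N = m g cos θ = 2370 N.
Along the incline: P = m g sin θ + μ_s N = 769 + 0.54×2370 = 2050 N.

P ≈ 2050 N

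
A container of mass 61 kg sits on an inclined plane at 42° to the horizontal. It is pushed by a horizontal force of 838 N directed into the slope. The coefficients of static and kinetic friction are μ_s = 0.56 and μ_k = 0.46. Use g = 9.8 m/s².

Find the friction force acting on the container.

Normal direction: N = m g cos θ + P sin θ = 1005 N.
Along the incline, the net driving force (taking up-slope positive) is P cos θ − m g sin θ = 622.8 − 400 = 222.7 N, so equilibrium requires friction f = -222.7 N (down-slope).
The limit of static friction is μ_s N = 562.8 N.
|f_req| = 222.7 ≤ 562.8 N → the container is in equilibrium; friction equals the required value.

f ≈ 223 N (down the incline)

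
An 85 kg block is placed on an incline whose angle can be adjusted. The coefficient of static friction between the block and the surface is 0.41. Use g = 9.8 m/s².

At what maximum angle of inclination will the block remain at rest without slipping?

θ_max ≈ 22.3°

At the slip threshold, m g sin θ = μ_s · m g cos θ, so tan θ = μ_s.
θ_max = arctan(0.41) = 22.3°.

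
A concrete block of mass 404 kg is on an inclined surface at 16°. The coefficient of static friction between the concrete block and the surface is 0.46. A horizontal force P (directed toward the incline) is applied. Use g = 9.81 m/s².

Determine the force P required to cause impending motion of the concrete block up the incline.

At impending motion up the slope, friction acts down-slope at its limit: f = μ_s N.
Perpendicular to the incline: N = m g cos θ + P sin θ.
Along the incline: P cos θ = m g sin θ + μ_s N = m g sin θ + μ_s (m g cos θ + P sin θ).
Solving, P (cos θ − μ_s sin θ) = m g (sin θ + μ_s cos θ), so P = 404×9.81×(sin 16° + 0.46 cos 16°)/(cos 16° − 0.46 sin 16°) = 3960×0.7178/0.8345 = 3410 N.

P ≈ 3410 N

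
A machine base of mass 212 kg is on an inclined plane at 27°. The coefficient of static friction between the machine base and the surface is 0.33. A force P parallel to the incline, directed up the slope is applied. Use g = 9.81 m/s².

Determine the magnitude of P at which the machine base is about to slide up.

At impending motion up the slope, friction acts down-slope at its limit: f = μ_s N.
P is parallel to the surface, so N = m g cos θ = 1850 N.
Along the incline: P = m g sin θ + μ_s N = 944 + 0.33×1850 = 1560 N.

P ≈ 1560 N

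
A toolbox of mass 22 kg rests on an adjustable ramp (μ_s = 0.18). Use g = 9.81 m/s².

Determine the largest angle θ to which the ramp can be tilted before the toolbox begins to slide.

θ_max ≈ 10.2°

At the slip threshold, m g sin θ = μ_s · m g cos θ, so tan θ = μ_s.
θ_max = arctan(0.18) = 10.2°.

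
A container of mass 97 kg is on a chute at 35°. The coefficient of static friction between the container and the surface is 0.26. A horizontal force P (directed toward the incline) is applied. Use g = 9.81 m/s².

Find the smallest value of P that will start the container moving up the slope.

At impending motion up the slope, friction acts down-slope at its limit: f = μ_s N.
Perpendicular to the incline: N = m g cos θ + P sin θ.
Along the incline: P cos θ = m g sin θ + μ_s N = m g sin θ + μ_s (m g cos θ + P sin θ).
Solving, P (cos θ − μ_s sin θ) = m g (sin θ + μ_s cos θ), so P = 97×9.81×(sin 35° + 0.26 cos 35°)/(cos 35° − 0.26 sin 35°) = 952×0.7866/0.67 = 1120 N.

P ≈ 1120 N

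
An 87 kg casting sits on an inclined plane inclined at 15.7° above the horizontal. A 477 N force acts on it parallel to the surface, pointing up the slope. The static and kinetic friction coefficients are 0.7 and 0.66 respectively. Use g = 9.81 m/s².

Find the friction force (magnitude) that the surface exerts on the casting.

The normal reaction is N = m g cos θ = 821.6 N.
Parallel to the incline, ΣF = 0 gives f = m g sin θ − P = 230.9 − 477 = -246.1 N (up-slope positive).
Maximum static friction available: μ_s N = 0.7 × 821.6 = 575.1 N.
Since |-246.1| ≤ 575.1 N, no slip — friction simply equals what equilibrium demands.

f ≈ 246 N (down the incline)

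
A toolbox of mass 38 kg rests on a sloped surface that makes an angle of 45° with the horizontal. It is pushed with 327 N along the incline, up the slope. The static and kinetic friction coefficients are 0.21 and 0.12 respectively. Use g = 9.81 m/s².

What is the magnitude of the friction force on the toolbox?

f ≈ 31.6 N (down the incline)

Normal force: N = m g cos θ = 38 × 9.81 × cos 45° = 263.6 N.
The friction needed for equilibrium is m g sin θ − P = 263.6 − 327 = -63.4 N, measured positive up-slope.
Static friction can supply at most μ_s N = 55.36 N.
Since |-63.4| > 55.36 N, static friction cannot hold it; the toolbox slides up the incline and kinetic friction applies: f = μ_k N = 0.12 × 263.6 = 31.6 N.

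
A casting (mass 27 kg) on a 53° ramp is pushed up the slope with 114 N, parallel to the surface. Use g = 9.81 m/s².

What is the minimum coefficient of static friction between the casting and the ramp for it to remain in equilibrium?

μ_s,min ≈ 0.612

N = m g cos θ = 159.4 N.
Friction must make up the shortfall along the incline: f = m g sin θ − P = 211.5 − 114 = 97.53 N.
At the threshold f = μ_s N, so μ_s,min = 97.53/159.4 = 0.612.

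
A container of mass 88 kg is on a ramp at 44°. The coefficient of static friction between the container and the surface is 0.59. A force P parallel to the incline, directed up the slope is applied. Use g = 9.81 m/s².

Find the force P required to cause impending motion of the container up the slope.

At impending motion up the slope, friction acts down-slope at its limit: f = μ_s N.
P is parallel to the surface, so N = m g cos θ = 621 N.
Along the incline: P = m g sin θ + μ_s N = 600 + 0.59×621 = 966 N.

P ≈ 966 N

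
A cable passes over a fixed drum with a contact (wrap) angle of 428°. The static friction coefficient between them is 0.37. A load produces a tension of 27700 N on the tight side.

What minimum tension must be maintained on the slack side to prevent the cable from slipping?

T_min ≈ 1750 N

Capstan equation at impending slip: T_tight/T_slack = e^{μβ}.
β = 428° = 7.47 rad; e^{μβ} = e^{0.37×7.47} = 15.86.
T_slack = T_tight / e^{μβ} = 27700 / 15.86 = 1750 N.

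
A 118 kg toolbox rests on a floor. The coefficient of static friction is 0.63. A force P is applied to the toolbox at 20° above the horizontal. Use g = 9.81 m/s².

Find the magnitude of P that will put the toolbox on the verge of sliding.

P ≈ 631 N

N = m g − P sin α (the pull lifts the toolbox).
At impending slip, P cos α = μ_s N = μ_s (m g − P sin α).
Solving: P (cos α + μ_s sin α) = μ_s m g → P = 0.63×1160/(cos 20° + 0.63 sin 20°) = 729/1.155 = 631 N.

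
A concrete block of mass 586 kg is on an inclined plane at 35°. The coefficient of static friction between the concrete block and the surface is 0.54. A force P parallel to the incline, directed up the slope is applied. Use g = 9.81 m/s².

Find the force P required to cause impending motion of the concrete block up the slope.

At impending motion up the slope, friction acts down-slope at its limit: f = μ_s N.
P is parallel to the surface, so N = m g cos θ = 4710 N.
Along the incline: P = m g sin θ + μ_s N = 3300 + 0.54×4710 = 5840 N.

P ≈ 5840 N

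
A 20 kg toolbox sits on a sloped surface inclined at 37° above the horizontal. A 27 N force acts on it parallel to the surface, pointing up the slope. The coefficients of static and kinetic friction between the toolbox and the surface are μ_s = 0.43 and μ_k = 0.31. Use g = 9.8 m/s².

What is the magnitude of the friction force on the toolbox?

The normal reaction is N = m g cos θ = 156.5 N.
The friction needed for equilibrium is m g sin θ − P = 118 − 27 = 90.96 N, measured positive up-slope.
Maximum static friction available: μ_s N = 0.43 × 156.5 = 67.31 N.
|90.96| exceeds 67.31 N, so the toolbox slips down-slope; friction is kinetic, f = μ_k N = 0.31×156.5 = 48.5 N.

f ≈ 48.5 N (up the incline)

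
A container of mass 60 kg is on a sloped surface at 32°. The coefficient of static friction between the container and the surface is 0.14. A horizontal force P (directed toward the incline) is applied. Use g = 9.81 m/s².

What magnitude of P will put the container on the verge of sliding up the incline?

At impending motion up the slope, friction acts down-slope at its limit: f = μ_s N.
Perpendicular to the incline: N = m g cos θ + P sin θ.
Along the incline: P cos θ = m g sin θ + μ_s N = m g sin θ + μ_s (m g cos θ + P sin θ).
Solving, P (cos θ − μ_s sin θ) = m g (sin θ + μ_s cos θ), so P = 60×9.81×(sin 32° + 0.14 cos 32°)/(cos 32° − 0.14 sin 32°) = 589×0.6486/0.7739 = 493 N.

P ≈ 493 N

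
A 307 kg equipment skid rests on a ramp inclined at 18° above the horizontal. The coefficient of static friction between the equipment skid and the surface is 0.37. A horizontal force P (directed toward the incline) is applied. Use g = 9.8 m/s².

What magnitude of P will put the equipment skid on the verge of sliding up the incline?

At impending motion up the slope, friction acts down-slope at its limit: f = μ_s N.
Perpendicular to the incline: N = m g cos θ + P sin θ.
Along the incline: P cos θ = m g sin θ + μ_s N = m g sin θ + μ_s (m g cos θ + P sin θ).
Solving, P (cos θ − μ_s sin θ) = m g (sin θ + μ_s cos θ), so P = 307×9.8×(sin 18° + 0.37 cos 18°)/(cos 18° − 0.37 sin 18°) = 3010×0.6609/0.8367 = 2380 N.

P ≈ 2380 N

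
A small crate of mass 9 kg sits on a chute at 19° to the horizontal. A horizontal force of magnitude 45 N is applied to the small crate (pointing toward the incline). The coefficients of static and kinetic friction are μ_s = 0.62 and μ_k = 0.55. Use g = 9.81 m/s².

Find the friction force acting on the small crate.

The horizontal push has a component P sin θ into the surface, so N = m g cos θ + P sin θ = 83.48 + 14.65 = 98.13 N.
Parallel to the incline: P cos θ − m g sin θ = 42.55 − 28.74 = 13.8 N; the friction needed to balance this is 13.8 N acting down the slope.
Maximum static friction: μ_s N = 0.62 × 98.13 = 60.84 N.
Since 13.8 N is within the 60.84 N limit, the small crate stays put and friction is exactly 13.8 N.

f ≈ 13.8 N (down the incline)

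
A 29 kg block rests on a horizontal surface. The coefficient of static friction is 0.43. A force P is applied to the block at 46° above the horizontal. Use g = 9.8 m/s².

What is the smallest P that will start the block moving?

P ≈ 122 N

N = m g − P sin α (the pull lifts the block).
At impending slip, P cos α = μ_s N = μ_s (m g − P sin α).
Solving: P (cos α + μ_s sin α) = μ_s m g → P = 0.43×284/(cos 46° + 0.43 sin 46°) = 122/1.004 = 122 N.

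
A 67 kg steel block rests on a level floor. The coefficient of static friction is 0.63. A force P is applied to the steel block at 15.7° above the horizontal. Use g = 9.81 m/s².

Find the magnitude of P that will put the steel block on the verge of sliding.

N = m g − P sin α (the pull lifts the steel block).
At impending slip, P cos α = μ_s N = μ_s (m g − P sin α).
Solving: P (cos α + μ_s sin α) = μ_s m g → P = 0.63×657/(cos 15.7° + 0.63 sin 15.7°) = 414/1.133 = 365 N.

P ≈ 365 N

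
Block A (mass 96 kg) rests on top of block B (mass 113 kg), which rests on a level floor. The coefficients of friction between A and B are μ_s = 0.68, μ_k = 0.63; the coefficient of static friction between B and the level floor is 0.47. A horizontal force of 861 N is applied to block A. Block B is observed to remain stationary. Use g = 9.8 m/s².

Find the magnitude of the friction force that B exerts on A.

The normal force B exerts on A is simply A's weight, N₁ = 940.8 N.
So the A–B interface can sustain at most μ_s N₁ = 639.7 N of static friction.
Since P = 861 N > 639.7 N, A slides on B; the A–B friction is kinetic: f₁ = μ_k N₁ = 0.63×940.8 = 593 N.
B experiences an equal 593 N forward from A (third law). B is in equilibrium, so the floor supplies f₂ = 593 N of static friction (limit μ_s(m_A+m_B)g = 962.7 N, not exceeded).

f ≈ 593 N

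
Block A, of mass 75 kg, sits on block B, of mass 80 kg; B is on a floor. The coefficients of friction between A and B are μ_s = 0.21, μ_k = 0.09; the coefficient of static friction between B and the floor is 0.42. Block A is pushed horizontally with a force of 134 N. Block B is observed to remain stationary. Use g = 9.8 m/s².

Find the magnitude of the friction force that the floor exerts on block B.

f ≈ 134 N

Between the blocks, N₁ = m_A g = 735 N.
So the A–B interface can sustain at most μ_s N₁ = 154.3 N of static friction.
Since P = 134 N ≤ 154.3 N, A does not slip on B; friction on A equals P = 134 N.
B experiences an equal 134 N forward from A (third law). B is in equilibrium, so the floor supplies f₂ = 134 N of static friction (limit μ_s(m_A+m_B)g = 638 N, not exceeded).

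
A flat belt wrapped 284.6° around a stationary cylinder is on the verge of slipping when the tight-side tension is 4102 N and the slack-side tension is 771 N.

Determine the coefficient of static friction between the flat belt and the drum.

T₂/T₁ = e^{μβ} → μ = ln(T₂/T₁)/β.
β = 284.6° = 4.967 rad.
μ = ln(4102/771)/4.967 = ln(5.32)/4.967 = 0.337.

μ ≈ 0.337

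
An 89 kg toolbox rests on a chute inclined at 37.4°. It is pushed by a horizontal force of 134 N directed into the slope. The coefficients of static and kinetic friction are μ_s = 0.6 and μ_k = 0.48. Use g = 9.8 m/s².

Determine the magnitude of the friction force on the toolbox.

Resolve perpendicular to the incline: N = m g cos θ + P sin θ = 89×9.8×cos 37.4° + 134×sin 37.4° = 774.3 N.
Parallel to the incline: P cos θ − m g sin θ = 106.5 − 529.8 = -423.3 N; the friction needed to balance this is 423.3 N acting up the slope.
Maximum static friction: μ_s N = 0.6 × 774.3 = 464.6 N.
Since 423.3 N is within the 464.6 N limit, the toolbox stays put and friction is exactly 423 N.

f ≈ 423 N (up the incline)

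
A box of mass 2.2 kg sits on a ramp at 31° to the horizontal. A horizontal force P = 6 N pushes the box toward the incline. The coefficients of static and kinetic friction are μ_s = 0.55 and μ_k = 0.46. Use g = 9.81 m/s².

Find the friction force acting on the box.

Resolve perpendicular to the incline: N = m g cos θ + P sin θ = 2.2×9.81×cos 31° + 6×sin 31° = 21.59 N.
Parallel to the incline: P cos θ − m g sin θ = 5.143 − 11.12 = -5.973 N; the friction needed to balance this is 5.973 N acting up the slope.
The limit of static friction is μ_s N = 11.87 N.
|f_req| = 5.973 ≤ 11.87 N → the box is in equilibrium; friction equals the required value.

f ≈ 5.97 N (up the incline)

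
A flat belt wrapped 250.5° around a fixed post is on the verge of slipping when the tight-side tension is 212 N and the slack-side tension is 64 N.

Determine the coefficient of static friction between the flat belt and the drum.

μ ≈ 0.274

T₂/T₁ = e^{μβ} → μ = ln(T₂/T₁)/β.
β = 250.5° = 4.372 rad.
μ = ln(212/64)/4.372 = ln(3.312)/4.372 = 0.274.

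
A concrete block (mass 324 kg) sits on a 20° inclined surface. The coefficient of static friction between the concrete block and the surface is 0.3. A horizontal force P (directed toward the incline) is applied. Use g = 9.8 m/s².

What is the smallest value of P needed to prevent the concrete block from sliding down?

P_min ≈ 183 N

The concrete block tends to slide down (tan θ > μ_s), so at the point of impending slip friction acts up-slope at its limit: f = μ_s N.
Perpendicular to the incline: N = m g cos θ + P sin θ.
Along the incline: P cos θ + μ_s N = m g sin θ, i.e. P cos θ + μ_s (m g cos θ + P sin θ) = m g sin θ.
Solving, P (cos θ + μ_s sin θ) = m g (sin θ − μ_s cos θ), so P = 3180×0.06011/1.042 = 183 N.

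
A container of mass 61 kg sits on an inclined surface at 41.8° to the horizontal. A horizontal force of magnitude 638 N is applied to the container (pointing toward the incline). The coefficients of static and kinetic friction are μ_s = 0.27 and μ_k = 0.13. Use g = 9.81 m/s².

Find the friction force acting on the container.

Normal direction: N = m g cos θ + P sin θ = 871.3 N.
Along the incline, the net driving force (taking up-slope positive) is P cos θ − m g sin θ = 475.6 − 398.9 = 76.75 N, so equilibrium requires friction f = -76.75 N (down-slope).
The limit of static friction is μ_s N = 235.3 N.
Since 76.75 N is within the 235.3 N limit, the container stays put and friction is exactly 76.8 N.

f ≈ 76.8 N (down the incline)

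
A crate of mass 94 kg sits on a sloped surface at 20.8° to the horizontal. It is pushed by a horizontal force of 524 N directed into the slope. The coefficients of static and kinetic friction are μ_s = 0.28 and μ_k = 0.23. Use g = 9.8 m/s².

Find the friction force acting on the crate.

f ≈ 163 N (down the incline)

Normal direction: N = m g cos θ + P sin θ = 1047 N.
Parallel to the incline: P cos θ − m g sin θ = 489.8 − 327.1 = 162.7 N; the friction needed to balance this is 162.7 N acting down the slope.
The limit of static friction is μ_s N = 293.2 N.
|f_req| = 162.7 ≤ 293.2 N → the crate is in equilibrium; friction equals the required value.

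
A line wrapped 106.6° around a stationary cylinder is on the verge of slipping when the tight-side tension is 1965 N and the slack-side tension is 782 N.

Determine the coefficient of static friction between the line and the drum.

T₂/T₁ = e^{μβ} → μ = ln(T₂/T₁)/β.
β = 106.6° = 1.861 rad.
μ = ln(1965/782)/1.861 = ln(2.513)/1.861 = 0.495.

μ ≈ 0.495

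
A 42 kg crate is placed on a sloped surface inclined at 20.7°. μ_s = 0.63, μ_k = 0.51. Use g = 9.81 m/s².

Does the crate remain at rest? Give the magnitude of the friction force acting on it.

f ≈ 146 N

N = m g cos θ = 385 N.
Down-slope weight component: m g sin θ = 146 N.
μ_s N = 243 N.
146 ≤ 243 N, so it stays put; friction = 146 N.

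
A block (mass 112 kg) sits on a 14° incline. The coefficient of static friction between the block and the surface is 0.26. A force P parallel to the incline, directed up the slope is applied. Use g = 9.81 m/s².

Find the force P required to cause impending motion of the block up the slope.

P ≈ 543 N

At impending motion up the slope, friction acts down-slope at its limit: f = μ_s N.
P is parallel to the surface, so N = m g cos θ = 1070 N.
Along the incline: P = m g sin θ + μ_s N = 266 + 0.26×1070 = 543 N.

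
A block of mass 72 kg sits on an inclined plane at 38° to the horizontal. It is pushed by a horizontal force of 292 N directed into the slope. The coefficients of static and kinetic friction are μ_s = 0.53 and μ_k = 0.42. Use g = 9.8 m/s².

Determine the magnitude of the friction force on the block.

f ≈ 204 N (up the incline)

Resolve perpendicular to the incline: N = m g cos θ + P sin θ = 72×9.8×cos 38° + 292×sin 38° = 735.8 N.
Parallel to the incline: P cos θ − m g sin θ = 230.1 − 434.4 = -204.3 N; the friction needed to balance this is 204.3 N acting up the slope.
Maximum static friction: μ_s N = 0.53 × 735.8 = 390 N.
Since 204.3 N is within the 390 N limit, the block stays put and friction is exactly 204 N.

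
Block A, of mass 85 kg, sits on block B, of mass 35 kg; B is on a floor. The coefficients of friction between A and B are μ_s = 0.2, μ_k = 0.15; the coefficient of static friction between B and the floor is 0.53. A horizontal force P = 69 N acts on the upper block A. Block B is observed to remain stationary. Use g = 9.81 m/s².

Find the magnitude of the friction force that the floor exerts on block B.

f ≈ 69 N

Normal force at the A–B interface: N₁ = m_A g = 833.9 N.
So the A–B interface can sustain at most μ_s N₁ = 166.8 N of static friction.
P = 69 N is within that limit, so A and B move together (both at rest); the A–B friction is simply f₁ = P = 69 N.
By Newton's third law B feels 69 N forward from A. With B stationary, the floor's static friction on B balances it: f₂ = 69 N (well within μ_s(m_A+m_B)g = 623.9 N).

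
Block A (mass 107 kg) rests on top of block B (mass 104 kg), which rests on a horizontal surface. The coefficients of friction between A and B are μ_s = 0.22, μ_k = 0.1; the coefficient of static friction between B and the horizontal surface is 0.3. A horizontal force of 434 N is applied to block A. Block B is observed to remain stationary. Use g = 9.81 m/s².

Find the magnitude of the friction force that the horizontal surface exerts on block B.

f ≈ 105 N

Between the blocks, N₁ = m_A g = 1050 N.
So the A–B interface can sustain at most μ_s N₁ = 230.9 N of static friction.
P = 434 N exceeds that limit, so A slips over B and the interface friction becomes kinetic: f₁ = μ_k N₁ = 0.1×1050 = 105 N.
By Newton's third law B feels 105 N forward from A. With B stationary, the floor's static friction on B balances it: f₂ = 105 N (well within μ_s(m_A+m_B)g = 621 N).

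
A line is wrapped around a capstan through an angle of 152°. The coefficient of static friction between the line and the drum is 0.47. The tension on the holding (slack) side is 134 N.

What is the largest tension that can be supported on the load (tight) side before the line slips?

T_max ≈ 466 N

At impending slip the capstan equation gives T₂/T₁ = e^{μβ} with β in radians.
β = 152° × π/180 = 2.653 rad.
e^{μβ} = e^{0.47×2.653} = 3.479.
T₂ = T₁ · e^{μβ} = 134 × 3.479 = 466 N.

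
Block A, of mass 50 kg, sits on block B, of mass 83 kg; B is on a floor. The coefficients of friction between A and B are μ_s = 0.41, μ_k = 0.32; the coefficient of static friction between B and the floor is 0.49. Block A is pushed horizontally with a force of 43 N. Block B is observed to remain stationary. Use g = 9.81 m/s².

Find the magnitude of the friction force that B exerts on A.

Normal force at the A–B interface: N₁ = m_A g = 490.5 N.
Maximum static friction on A from B: μ_s N₁ = 0.41×490.5 = 201.1 N.
P = 43 N is within that limit, so A and B move together (both at rest); the A–B friction is simply f₁ = P = 43 N.
B experiences an equal 43 N forward from A (third law). B is in equilibrium, so the floor supplies f₂ = 43 N of static friction (limit μ_s(m_A+m_B)g = 639.3 N, not exceeded).

f ≈ 43 N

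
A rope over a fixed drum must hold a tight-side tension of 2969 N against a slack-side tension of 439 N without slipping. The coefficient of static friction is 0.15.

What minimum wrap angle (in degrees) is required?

T₂/T₁ = e^{μβ} → β = ln(T₂/T₁)/μ.
β = ln(2969/439)/0.15 = 1.911/0.15 = 12.74 rad.
In degrees: β = 12.74 × 180/π = 730°.

β_min ≈ 730°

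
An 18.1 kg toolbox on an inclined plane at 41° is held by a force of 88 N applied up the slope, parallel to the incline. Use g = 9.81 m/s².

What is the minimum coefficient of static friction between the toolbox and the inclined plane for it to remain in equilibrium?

N = m g cos θ = 134 N.
Friction must make up the shortfall along the incline: f = m g sin θ − P = 116.5 − 88 = 28.49 N.
At the threshold f = μ_s N, so μ_s,min = 28.49/134 = 0.213.

μ_s,min ≈ 0.213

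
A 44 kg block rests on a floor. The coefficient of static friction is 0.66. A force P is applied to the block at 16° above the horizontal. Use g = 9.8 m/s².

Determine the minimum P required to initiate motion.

N = m g − P sin α (the pull lifts the block).
At impending slip, P cos α = μ_s N = μ_s (m g − P sin α).
Solving: P (cos α + μ_s sin α) = μ_s m g → P = 0.66×431/(cos 16° + 0.66 sin 16°) = 285/1.143 = 249 N.

P ≈ 249 N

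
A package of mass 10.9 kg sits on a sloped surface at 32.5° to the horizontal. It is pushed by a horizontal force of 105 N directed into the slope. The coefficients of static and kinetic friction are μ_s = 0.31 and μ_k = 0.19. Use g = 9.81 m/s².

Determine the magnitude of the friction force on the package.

f ≈ 31.1 N (down the incline)

Resolve perpendicular to the incline: N = m g cos θ + P sin θ = 10.9×9.81×cos 32.5° + 105×sin 32.5° = 146.6 N.
Parallel to the incline: P cos θ − m g sin θ = 88.56 − 57.45 = 31.1 N; the friction needed to balance this is 31.1 N acting down the slope.
Maximum static friction: μ_s N = 0.31 × 146.6 = 45.45 N.
|f_req| = 31.1 ≤ 45.45 N → the package is in equilibrium; friction equals the required value.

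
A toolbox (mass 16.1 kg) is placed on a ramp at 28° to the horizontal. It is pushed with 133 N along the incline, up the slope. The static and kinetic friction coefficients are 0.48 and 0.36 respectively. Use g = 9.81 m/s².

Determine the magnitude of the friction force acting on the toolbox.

f ≈ 58.9 N (down the incline)

The normal reaction is N = m g cos θ = 139.5 N.
The friction needed for equilibrium is m g sin θ − P = 74.15 − 133 = -58.85 N, measured positive up-slope.
Static friction can supply at most μ_s N = 66.94 N.
Since |-58.85| ≤ 66.94 N, static friction is sufficient; f equals the required value, not μ_s N.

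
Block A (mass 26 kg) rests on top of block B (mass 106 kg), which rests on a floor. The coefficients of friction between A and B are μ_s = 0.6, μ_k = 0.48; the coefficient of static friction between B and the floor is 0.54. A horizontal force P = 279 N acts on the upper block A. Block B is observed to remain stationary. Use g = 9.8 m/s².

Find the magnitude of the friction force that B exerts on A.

f ≈ 122 N

Normal force at the A–B interface: N₁ = m_A g = 254.8 N.
So the A–B interface can sustain at most μ_s N₁ = 152.9 N of static friction.
Since P = 279 N > 152.9 N, A slides on B; the A–B friction is kinetic: f₁ = μ_k N₁ = 0.48×254.8 = 122 N.
B experiences an equal 122 N forward from A (third law). B is in equilibrium, so the floor supplies f₂ = 122 N of static friction (limit μ_s(m_A+m_B)g = 698.5 N, not exceeded).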